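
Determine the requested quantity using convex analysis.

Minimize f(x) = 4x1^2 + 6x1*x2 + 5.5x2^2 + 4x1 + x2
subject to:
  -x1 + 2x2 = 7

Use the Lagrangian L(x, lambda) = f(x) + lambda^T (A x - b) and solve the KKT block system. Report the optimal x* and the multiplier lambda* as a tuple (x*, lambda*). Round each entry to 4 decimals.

Form the Lagrangian:
  L(x, lambda) = (1/2) x^T Q x + c^T x + lambda^T (A x - b)
Stationarity (grad_x L = 0): Q x + c + A^T lambda = 0.
Primal feasibility: A x = b.

This gives the KKT block system:
  [ Q   A^T ] [ x     ]   [-c ]
  [ A    0  ] [ lambda ] = [ b ]

Solving the linear system:
  x*      = (-2.6716, 2.1642)
  lambda* = (-4.3881)
  f(x*)   = 11.097

x* = (-2.6716, 2.1642), lambda* = (-4.3881)


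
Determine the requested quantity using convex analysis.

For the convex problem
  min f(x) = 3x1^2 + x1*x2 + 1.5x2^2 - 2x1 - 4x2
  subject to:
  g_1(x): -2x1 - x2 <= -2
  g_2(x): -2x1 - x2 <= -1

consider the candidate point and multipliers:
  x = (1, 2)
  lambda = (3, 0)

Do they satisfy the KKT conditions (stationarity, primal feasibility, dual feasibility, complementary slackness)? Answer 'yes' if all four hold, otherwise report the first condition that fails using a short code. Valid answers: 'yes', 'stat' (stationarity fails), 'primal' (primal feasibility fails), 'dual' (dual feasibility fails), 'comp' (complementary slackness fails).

Gradient of f: grad f(x) = Q x + c = (6, 3)
Constraint values g_i(x) = a_i^T x - b_i:
  g_1((1, 2)) = -2
  g_2((1, 2)) = -3
Stationarity residual: grad f(x) + sum_i lambda_i a_i = (0, 0)
  -> stationarity OK
Primal feasibility (all g_i <= 0): OK
Dual feasibility (all lambda_i >= 0): OK
Complementary slackness (lambda_i * g_i(x) = 0 for all i): FAILS

Verdict: the first failing condition is complementary_slackness -> comp.

comp


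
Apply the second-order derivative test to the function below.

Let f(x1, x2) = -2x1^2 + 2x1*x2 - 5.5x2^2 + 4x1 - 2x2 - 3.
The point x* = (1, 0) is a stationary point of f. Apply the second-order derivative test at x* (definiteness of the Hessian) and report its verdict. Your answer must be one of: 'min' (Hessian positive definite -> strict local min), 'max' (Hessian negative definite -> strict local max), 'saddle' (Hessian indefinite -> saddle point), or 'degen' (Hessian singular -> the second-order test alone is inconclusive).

Compute the Hessian H = grad^2 f:
  H = [[-4, 2], [2, -11]]
Verify stationarity: grad f(x*) = H x* + g = (0, 0).
Eigenvalues of H: -11.5311, -3.4689.
Both eigenvalues < 0, so H is negative definite -> x* is a strict local max.

max


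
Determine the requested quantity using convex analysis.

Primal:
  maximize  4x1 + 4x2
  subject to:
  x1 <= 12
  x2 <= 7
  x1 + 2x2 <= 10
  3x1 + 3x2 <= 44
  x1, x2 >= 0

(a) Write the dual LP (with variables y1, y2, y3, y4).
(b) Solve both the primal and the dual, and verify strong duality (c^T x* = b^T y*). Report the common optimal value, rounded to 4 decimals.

The standard primal-dual pair for 'max c^T x s.t. A x <= b, x >= 0' is:
  Dual:  min b^T y  s.t.  A^T y >= c,  y >= 0.

So the dual LP is:
  minimize  12y1 + 7y2 + 10y3 + 44y4
  subject to:
    y1 + y3 + 3y4 >= 4
    y2 + 2y3 + 3y4 >= 4
    y1, y2, y3, y4 >= 0

Solving the primal: x* = (10, 0).
  primal value c^T x* = 40.
Solving the dual: y* = (0, 0, 4, 0).
  dual value b^T y* = 40.
Strong duality: c^T x* = b^T y*. Confirmed.

40


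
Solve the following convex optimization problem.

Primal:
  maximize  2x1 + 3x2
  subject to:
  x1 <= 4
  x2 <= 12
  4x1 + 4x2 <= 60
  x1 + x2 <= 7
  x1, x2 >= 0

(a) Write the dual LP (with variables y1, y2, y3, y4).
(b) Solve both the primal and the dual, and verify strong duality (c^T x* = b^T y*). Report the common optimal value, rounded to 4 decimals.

The standard primal-dual pair for 'max c^T x s.t. A x <= b, x >= 0' is:
  Dual:  min b^T y  s.t.  A^T y >= c,  y >= 0.

So the dual LP is:
  minimize  4y1 + 12y2 + 60y3 + 7y4
  subject to:
    y1 + 4y3 + y4 >= 2
    y2 + 4y3 + y4 >= 3
    y1, y2, y3, y4 >= 0

Solving the primal: x* = (0, 7).
  primal value c^T x* = 21.
Solving the dual: y* = (0, 0, 0, 3).
  dual value b^T y* = 21.
Strong duality: c^T x* = b^T y*. Confirmed.

21


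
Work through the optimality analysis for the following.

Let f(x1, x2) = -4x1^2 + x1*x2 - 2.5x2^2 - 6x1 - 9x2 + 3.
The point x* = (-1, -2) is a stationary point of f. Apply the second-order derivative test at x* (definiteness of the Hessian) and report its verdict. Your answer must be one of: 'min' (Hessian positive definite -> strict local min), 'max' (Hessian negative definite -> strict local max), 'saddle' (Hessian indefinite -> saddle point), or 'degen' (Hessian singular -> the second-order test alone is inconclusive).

Compute the Hessian H = grad^2 f:
  H = [[-8, 1], [1, -5]]
Verify stationarity: grad f(x*) = H x* + g = (0, 0).
Eigenvalues of H: -8.3028, -4.6972.
Both eigenvalues < 0, so H is negative definite -> x* is a strict local max.

max


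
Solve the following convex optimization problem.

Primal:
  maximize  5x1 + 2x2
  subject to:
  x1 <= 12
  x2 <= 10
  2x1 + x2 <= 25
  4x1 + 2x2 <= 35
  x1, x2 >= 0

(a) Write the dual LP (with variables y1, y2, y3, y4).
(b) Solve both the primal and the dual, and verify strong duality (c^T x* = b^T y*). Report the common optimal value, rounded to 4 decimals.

The standard primal-dual pair for 'max c^T x s.t. A x <= b, x >= 0' is:
  Dual:  min b^T y  s.t.  A^T y >= c,  y >= 0.

So the dual LP is:
  minimize  12y1 + 10y2 + 25y3 + 35y4
  subject to:
    y1 + 2y3 + 4y4 >= 5
    y2 + y3 + 2y4 >= 2
    y1, y2, y3, y4 >= 0

Solving the primal: x* = (8.75, 0).
  primal value c^T x* = 43.75.
Solving the dual: y* = (0, 0, 0, 1.25).
  dual value b^T y* = 43.75.
Strong duality: c^T x* = b^T y*. Confirmed.

43.75


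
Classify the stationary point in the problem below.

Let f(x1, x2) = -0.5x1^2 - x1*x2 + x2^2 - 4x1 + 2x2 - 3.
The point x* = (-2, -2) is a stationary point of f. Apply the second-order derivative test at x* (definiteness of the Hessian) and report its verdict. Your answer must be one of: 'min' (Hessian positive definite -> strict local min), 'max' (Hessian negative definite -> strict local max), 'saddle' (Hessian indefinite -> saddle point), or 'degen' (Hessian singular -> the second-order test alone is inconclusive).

Compute the Hessian H = grad^2 f:
  H = [[-1, -1], [-1, 2]]
Verify stationarity: grad f(x*) = H x* + g = (0, 0).
Eigenvalues of H: -1.3028, 2.3028.
Eigenvalues have mixed signs, so H is indefinite -> x* is a saddle point.

saddle


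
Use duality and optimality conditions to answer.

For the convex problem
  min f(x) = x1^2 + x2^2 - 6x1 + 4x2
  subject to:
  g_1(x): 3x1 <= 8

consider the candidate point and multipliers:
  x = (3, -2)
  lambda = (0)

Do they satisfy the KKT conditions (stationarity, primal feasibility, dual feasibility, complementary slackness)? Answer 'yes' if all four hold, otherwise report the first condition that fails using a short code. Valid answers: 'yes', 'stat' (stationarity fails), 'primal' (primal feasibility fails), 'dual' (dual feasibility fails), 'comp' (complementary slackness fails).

Gradient of f: grad f(x) = Q x + c = (0, 0)
Constraint values g_i(x) = a_i^T x - b_i:
  g_1((3, -2)) = 1
Stationarity residual: grad f(x) + sum_i lambda_i a_i = (0, 0)
  -> stationarity OK
Primal feasibility (all g_i <= 0): FAILS
Dual feasibility (all lambda_i >= 0): OK
Complementary slackness (lambda_i * g_i(x) = 0 for all i): OK

Verdict: the first failing condition is primal_feasibility -> primal.

primal


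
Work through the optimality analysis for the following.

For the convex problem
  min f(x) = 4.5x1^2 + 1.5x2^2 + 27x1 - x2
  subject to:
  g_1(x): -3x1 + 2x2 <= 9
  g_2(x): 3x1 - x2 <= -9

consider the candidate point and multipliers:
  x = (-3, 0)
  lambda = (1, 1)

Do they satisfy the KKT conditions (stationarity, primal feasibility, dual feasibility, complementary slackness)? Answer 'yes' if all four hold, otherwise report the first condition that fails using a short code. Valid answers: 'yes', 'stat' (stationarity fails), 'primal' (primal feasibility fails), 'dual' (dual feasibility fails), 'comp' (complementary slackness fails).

Gradient of f: grad f(x) = Q x + c = (0, -1)
Constraint values g_i(x) = a_i^T x - b_i:
  g_1((-3, 0)) = 0
  g_2((-3, 0)) = 0
Stationarity residual: grad f(x) + sum_i lambda_i a_i = (0, 0)
  -> stationarity OK
Primal feasibility (all g_i <= 0): OK
Dual feasibility (all lambda_i >= 0): OK
Complementary slackness (lambda_i * g_i(x) = 0 for all i): OK

Verdict: yes, KKT holds.

yes


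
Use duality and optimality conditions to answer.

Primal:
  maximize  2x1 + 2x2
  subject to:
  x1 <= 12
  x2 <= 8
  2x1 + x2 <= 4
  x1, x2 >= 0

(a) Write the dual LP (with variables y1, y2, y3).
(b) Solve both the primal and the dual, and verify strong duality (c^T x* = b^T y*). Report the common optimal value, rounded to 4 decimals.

The standard primal-dual pair for 'max c^T x s.t. A x <= b, x >= 0' is:
  Dual:  min b^T y  s.t.  A^T y >= c,  y >= 0.

So the dual LP is:
  minimize  12y1 + 8y2 + 4y3
  subject to:
    y1 + 2y3 >= 2
    y2 + y3 >= 2
    y1, y2, y3 >= 0

Solving the primal: x* = (0, 4).
  primal value c^T x* = 8.
Solving the dual: y* = (0, 0, 2).
  dual value b^T y* = 8.
Strong duality: c^T x* = b^T y*. Confirmed.

8


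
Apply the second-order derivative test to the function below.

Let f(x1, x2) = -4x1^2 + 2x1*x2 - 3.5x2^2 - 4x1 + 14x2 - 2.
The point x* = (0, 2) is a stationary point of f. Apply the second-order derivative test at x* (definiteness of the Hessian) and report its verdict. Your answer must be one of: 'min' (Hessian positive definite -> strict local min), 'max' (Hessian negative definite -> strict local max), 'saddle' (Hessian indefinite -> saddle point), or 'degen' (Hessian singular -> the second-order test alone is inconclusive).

Compute the Hessian H = grad^2 f:
  H = [[-8, 2], [2, -7]]
Verify stationarity: grad f(x*) = H x* + g = (0, 0).
Eigenvalues of H: -9.5616, -5.4384.
Both eigenvalues < 0, so H is negative definite -> x* is a strict local max.

max


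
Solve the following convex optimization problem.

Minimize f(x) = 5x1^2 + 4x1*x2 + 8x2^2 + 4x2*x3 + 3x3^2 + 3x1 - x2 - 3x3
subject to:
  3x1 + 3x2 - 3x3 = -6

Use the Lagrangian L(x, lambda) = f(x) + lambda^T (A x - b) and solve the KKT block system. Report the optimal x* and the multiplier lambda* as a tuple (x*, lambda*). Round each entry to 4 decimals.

Form the Lagrangian:
  L(x, lambda) = (1/2) x^T Q x + c^T x + lambda^T (A x - b)
Stationarity (grad_x L = 0): Q x + c + A^T lambda = 0.
Primal feasibility: A x = b.

This gives the KKT block system:
  [ Q   A^T ] [ x     ]   [-c ]
  [ A    0  ] [ lambda ] = [ b ]

Solving the linear system:
  x*      = (-0.4789, -0.3099, 1.2113)
  lambda* = (1.0094)
  f(x*)   = 0.6479

x* = (-0.4789, -0.3099, 1.2113), lambda* = (1.0094)


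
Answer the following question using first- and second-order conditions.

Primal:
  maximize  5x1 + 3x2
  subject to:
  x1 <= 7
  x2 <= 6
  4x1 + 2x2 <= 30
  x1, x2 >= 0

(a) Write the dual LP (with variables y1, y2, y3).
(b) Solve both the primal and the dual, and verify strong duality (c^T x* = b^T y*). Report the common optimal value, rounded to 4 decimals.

The standard primal-dual pair for 'max c^T x s.t. A x <= b, x >= 0' is:
  Dual:  min b^T y  s.t.  A^T y >= c,  y >= 0.

So the dual LP is:
  minimize  7y1 + 6y2 + 30y3
  subject to:
    y1 + 4y3 >= 5
    y2 + 2y3 >= 3
    y1, y2, y3 >= 0

Solving the primal: x* = (4.5, 6).
  primal value c^T x* = 40.5.
Solving the dual: y* = (0, 0.5, 1.25).
  dual value b^T y* = 40.5.
Strong duality: c^T x* = b^T y*. Confirmed.

40.5


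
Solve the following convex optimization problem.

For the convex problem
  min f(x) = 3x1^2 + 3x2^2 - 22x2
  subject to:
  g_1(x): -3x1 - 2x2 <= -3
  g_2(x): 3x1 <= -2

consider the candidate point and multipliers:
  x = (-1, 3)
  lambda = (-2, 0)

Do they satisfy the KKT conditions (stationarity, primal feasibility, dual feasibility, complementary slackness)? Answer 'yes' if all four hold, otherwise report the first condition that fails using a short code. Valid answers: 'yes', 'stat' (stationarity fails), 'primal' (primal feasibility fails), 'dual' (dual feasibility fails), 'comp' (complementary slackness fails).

Gradient of f: grad f(x) = Q x + c = (-6, -4)
Constraint values g_i(x) = a_i^T x - b_i:
  g_1((-1, 3)) = 0
  g_2((-1, 3)) = -1
Stationarity residual: grad f(x) + sum_i lambda_i a_i = (0, 0)
  -> stationarity OK
Primal feasibility (all g_i <= 0): OK
Dual feasibility (all lambda_i >= 0): FAILS
Complementary slackness (lambda_i * g_i(x) = 0 for all i): OK

Verdict: the first failing condition is dual_feasibility -> dual.

dual


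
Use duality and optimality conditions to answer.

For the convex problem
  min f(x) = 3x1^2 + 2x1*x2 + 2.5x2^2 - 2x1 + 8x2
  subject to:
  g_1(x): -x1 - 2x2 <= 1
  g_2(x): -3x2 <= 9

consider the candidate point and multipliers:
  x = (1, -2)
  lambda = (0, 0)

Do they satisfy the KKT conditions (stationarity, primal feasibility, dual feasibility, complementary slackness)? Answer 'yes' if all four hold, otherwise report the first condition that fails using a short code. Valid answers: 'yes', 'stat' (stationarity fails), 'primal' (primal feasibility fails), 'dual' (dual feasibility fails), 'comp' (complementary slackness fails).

Gradient of f: grad f(x) = Q x + c = (0, 0)
Constraint values g_i(x) = a_i^T x - b_i:
  g_1((1, -2)) = 2
  g_2((1, -2)) = -3
Stationarity residual: grad f(x) + sum_i lambda_i a_i = (0, 0)
  -> stationarity OK
Primal feasibility (all g_i <= 0): FAILS
Dual feasibility (all lambda_i >= 0): OK
Complementary slackness (lambda_i * g_i(x) = 0 for all i): OK

Verdict: the first failing condition is primal_feasibility -> primal.

primal


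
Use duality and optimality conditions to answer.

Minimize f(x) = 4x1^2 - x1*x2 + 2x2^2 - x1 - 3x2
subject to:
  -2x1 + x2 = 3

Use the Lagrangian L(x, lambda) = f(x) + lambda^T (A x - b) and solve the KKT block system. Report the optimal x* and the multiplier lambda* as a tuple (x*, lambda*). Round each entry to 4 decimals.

Form the Lagrangian:
  L(x, lambda) = (1/2) x^T Q x + c^T x + lambda^T (A x - b)
Stationarity (grad_x L = 0): Q x + c + A^T lambda = 0.
Primal feasibility: A x = b.

This gives the KKT block system:
  [ Q   A^T ] [ x     ]   [-c ]
  [ A    0  ] [ lambda ] = [ b ]

Solving the linear system:
  x*      = (-0.7, 1.6)
  lambda* = (-4.1)
  f(x*)   = 4.1

x* = (-0.7, 1.6), lambda* = (-4.1)


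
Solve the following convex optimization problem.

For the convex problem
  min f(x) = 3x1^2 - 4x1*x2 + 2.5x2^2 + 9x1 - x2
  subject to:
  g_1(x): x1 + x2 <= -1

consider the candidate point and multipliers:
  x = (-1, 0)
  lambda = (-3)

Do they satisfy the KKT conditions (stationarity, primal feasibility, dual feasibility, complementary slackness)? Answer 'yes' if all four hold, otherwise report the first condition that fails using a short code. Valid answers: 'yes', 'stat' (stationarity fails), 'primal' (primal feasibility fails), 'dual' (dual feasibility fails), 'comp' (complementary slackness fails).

Gradient of f: grad f(x) = Q x + c = (3, 3)
Constraint values g_i(x) = a_i^T x - b_i:
  g_1((-1, 0)) = 0
Stationarity residual: grad f(x) + sum_i lambda_i a_i = (0, 0)
  -> stationarity OK
Primal feasibility (all g_i <= 0): OK
Dual feasibility (all lambda_i >= 0): FAILS
Complementary slackness (lambda_i * g_i(x) = 0 for all i): OK

Verdict: the first failing condition is dual_feasibility -> dual.

dual


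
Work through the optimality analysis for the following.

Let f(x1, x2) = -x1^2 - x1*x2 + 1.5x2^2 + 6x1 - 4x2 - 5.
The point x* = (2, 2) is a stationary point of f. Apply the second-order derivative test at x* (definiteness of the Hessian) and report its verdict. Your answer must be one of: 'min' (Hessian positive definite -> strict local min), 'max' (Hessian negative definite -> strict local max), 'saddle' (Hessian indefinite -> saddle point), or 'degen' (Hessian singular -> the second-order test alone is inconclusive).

Compute the Hessian H = grad^2 f:
  H = [[-2, -1], [-1, 3]]
Verify stationarity: grad f(x*) = H x* + g = (0, 0).
Eigenvalues of H: -2.1926, 3.1926.
Eigenvalues have mixed signs, so H is indefinite -> x* is a saddle point.

saddle


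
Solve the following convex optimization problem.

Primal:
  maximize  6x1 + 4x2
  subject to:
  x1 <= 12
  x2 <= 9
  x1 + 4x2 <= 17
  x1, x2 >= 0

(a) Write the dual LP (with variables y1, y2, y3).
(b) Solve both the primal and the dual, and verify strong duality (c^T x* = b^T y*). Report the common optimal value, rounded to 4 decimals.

The standard primal-dual pair for 'max c^T x s.t. A x <= b, x >= 0' is:
  Dual:  min b^T y  s.t.  A^T y >= c,  y >= 0.

So the dual LP is:
  minimize  12y1 + 9y2 + 17y3
  subject to:
    y1 + y3 >= 6
    y2 + 4y3 >= 4
    y1, y2, y3 >= 0

Solving the primal: x* = (12, 1.25).
  primal value c^T x* = 77.
Solving the dual: y* = (5, 0, 1).
  dual value b^T y* = 77.
Strong duality: c^T x* = b^T y*. Confirmed.

77


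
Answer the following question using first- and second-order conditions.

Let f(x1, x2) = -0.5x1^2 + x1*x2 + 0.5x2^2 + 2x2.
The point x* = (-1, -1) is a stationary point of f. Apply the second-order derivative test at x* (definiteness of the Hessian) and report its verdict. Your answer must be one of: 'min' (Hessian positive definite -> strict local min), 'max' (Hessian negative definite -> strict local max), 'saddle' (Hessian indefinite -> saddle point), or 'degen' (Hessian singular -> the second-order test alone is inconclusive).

Compute the Hessian H = grad^2 f:
  H = [[-1, 1], [1, 1]]
Verify stationarity: grad f(x*) = H x* + g = (0, 0).
Eigenvalues of H: -1.4142, 1.4142.
Eigenvalues have mixed signs, so H is indefinite -> x* is a saddle point.

saddle


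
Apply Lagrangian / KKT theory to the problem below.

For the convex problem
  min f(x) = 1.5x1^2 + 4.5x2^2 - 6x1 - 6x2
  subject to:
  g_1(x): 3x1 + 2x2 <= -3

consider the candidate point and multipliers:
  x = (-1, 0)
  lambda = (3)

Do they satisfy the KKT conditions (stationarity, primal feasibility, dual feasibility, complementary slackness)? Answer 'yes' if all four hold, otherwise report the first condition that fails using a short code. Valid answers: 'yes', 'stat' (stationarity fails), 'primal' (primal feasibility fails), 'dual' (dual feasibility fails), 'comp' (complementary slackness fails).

Gradient of f: grad f(x) = Q x + c = (-9, -6)
Constraint values g_i(x) = a_i^T x - b_i:
  g_1((-1, 0)) = 0
Stationarity residual: grad f(x) + sum_i lambda_i a_i = (0, 0)
  -> stationarity OK
Primal feasibility (all g_i <= 0): OK
Dual feasibility (all lambda_i >= 0): OK
Complementary slackness (lambda_i * g_i(x) = 0 for all i): OK

Verdict: yes, KKT holds.

yes


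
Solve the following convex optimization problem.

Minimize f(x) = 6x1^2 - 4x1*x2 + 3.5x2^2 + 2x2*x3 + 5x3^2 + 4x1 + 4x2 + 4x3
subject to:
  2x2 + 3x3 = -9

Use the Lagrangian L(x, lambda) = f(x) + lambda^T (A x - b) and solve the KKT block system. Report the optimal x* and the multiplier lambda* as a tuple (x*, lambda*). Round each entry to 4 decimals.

Form the Lagrangian:
  L(x, lambda) = (1/2) x^T Q x + c^T x + lambda^T (A x - b)
Stationarity (grad_x L = 0): Q x + c + A^T lambda = 0.
Primal feasibility: A x = b.

This gives the KKT block system:
  [ Q   A^T ] [ x     ]   [-c ]
  [ A    0  ] [ lambda ] = [ b ]

Solving the linear system:
  x*      = (-1.0796, -2.2388, -1.5075)
  lambda* = (5.1841)
  f(x*)   = 13.6766

x* = (-1.0796, -2.2388, -1.5075), lambda* = (5.1841)


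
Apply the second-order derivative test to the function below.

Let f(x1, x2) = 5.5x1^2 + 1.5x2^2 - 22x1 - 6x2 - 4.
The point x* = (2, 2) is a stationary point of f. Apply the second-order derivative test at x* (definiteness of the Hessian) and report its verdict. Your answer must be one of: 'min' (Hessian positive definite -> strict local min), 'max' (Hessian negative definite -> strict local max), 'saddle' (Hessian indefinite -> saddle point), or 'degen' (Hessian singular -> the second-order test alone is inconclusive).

Compute the Hessian H = grad^2 f:
  H = [[11, 0], [0, 3]]
Verify stationarity: grad f(x*) = H x* + g = (0, 0).
Eigenvalues of H: 3, 11.
Both eigenvalues > 0, so H is positive definite -> x* is a strict local min.

min


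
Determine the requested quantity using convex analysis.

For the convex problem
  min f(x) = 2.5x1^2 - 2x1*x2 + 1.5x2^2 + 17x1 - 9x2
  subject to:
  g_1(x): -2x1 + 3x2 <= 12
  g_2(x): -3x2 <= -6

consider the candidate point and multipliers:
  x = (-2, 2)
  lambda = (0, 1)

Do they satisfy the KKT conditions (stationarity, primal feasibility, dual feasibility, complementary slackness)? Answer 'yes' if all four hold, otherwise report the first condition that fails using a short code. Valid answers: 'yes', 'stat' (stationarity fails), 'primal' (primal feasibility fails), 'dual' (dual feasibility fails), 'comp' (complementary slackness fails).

Gradient of f: grad f(x) = Q x + c = (3, 1)
Constraint values g_i(x) = a_i^T x - b_i:
  g_1((-2, 2)) = -2
  g_2((-2, 2)) = 0
Stationarity residual: grad f(x) + sum_i lambda_i a_i = (3, -2)
  -> stationarity FAILS
Primal feasibility (all g_i <= 0): OK
Dual feasibility (all lambda_i >= 0): OK
Complementary slackness (lambda_i * g_i(x) = 0 for all i): OK

Verdict: the first failing condition is stationarity -> stat.

stat


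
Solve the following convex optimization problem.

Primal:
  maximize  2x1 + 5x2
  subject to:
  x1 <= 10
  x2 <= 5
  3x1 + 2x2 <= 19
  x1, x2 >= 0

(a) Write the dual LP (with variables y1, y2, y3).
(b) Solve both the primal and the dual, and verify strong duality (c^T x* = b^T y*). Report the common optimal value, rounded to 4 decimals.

The standard primal-dual pair for 'max c^T x s.t. A x <= b, x >= 0' is:
  Dual:  min b^T y  s.t.  A^T y >= c,  y >= 0.

So the dual LP is:
  minimize  10y1 + 5y2 + 19y3
  subject to:
    y1 + 3y3 >= 2
    y2 + 2y3 >= 5
    y1, y2, y3 >= 0

Solving the primal: x* = (3, 5).
  primal value c^T x* = 31.
Solving the dual: y* = (0, 3.6667, 0.6667).
  dual value b^T y* = 31.
Strong duality: c^T x* = b^T y*. Confirmed.

31


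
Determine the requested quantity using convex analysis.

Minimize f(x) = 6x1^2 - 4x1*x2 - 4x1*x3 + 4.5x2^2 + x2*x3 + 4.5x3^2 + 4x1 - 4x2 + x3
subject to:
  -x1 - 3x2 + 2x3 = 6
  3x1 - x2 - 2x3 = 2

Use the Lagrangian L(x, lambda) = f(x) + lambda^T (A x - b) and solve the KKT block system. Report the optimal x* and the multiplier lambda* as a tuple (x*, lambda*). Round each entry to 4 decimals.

Form the Lagrangian:
  L(x, lambda) = (1/2) x^T Q x + c^T x + lambda^T (A x - b)
Stationarity (grad_x L = 0): Q x + c + A^T lambda = 0.
Primal feasibility: A x = b.

This gives the KKT block system:
  [ Q   A^T ] [ x     ]   [-c ]
  [ A    0  ] [ lambda ] = [ b ]

Solving the linear system:
  x*      = (0.0161, -1.992, 0.0201)
  lambda* = (-5.3835, -5.8213)
  f(x*)   = 25.998

x* = (0.0161, -1.992, 0.0201), lambda* = (-5.3835, -5.8213)


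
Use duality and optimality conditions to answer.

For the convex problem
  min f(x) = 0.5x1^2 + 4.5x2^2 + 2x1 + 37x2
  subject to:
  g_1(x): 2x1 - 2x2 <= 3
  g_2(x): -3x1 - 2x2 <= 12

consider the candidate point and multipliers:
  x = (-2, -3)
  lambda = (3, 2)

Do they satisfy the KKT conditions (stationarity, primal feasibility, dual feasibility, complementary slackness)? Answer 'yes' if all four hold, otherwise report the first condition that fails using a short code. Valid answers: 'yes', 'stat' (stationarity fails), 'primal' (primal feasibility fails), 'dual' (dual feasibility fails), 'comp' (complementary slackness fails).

Gradient of f: grad f(x) = Q x + c = (0, 10)
Constraint values g_i(x) = a_i^T x - b_i:
  g_1((-2, -3)) = -1
  g_2((-2, -3)) = 0
Stationarity residual: grad f(x) + sum_i lambda_i a_i = (0, 0)
  -> stationarity OK
Primal feasibility (all g_i <= 0): OK
Dual feasibility (all lambda_i >= 0): OK
Complementary slackness (lambda_i * g_i(x) = 0 for all i): FAILS

Verdict: the first failing condition is complementary_slackness -> comp.

comp


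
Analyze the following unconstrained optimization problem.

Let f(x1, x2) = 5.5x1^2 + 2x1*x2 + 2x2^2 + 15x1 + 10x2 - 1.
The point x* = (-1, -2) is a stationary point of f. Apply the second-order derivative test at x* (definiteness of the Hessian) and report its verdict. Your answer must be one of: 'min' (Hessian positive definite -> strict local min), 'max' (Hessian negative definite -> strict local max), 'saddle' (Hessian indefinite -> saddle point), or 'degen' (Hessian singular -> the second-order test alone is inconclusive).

Compute the Hessian H = grad^2 f:
  H = [[11, 2], [2, 4]]
Verify stationarity: grad f(x*) = H x* + g = (0, 0).
Eigenvalues of H: 3.4689, 11.5311.
Both eigenvalues > 0, so H is positive definite -> x* is a strict local min.

min


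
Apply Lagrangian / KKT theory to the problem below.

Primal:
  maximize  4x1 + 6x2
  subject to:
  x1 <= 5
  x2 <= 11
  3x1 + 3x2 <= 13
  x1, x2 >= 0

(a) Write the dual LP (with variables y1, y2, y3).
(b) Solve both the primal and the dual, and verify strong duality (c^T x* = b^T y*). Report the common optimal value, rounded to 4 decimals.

The standard primal-dual pair for 'max c^T x s.t. A x <= b, x >= 0' is:
  Dual:  min b^T y  s.t.  A^T y >= c,  y >= 0.

So the dual LP is:
  minimize  5y1 + 11y2 + 13y3
  subject to:
    y1 + 3y3 >= 4
    y2 + 3y3 >= 6
    y1, y2, y3 >= 0

Solving the primal: x* = (0, 4.3333).
  primal value c^T x* = 26.
Solving the dual: y* = (0, 0, 2).
  dual value b^T y* = 26.
Strong duality: c^T x* = b^T y*. Confirmed.

26


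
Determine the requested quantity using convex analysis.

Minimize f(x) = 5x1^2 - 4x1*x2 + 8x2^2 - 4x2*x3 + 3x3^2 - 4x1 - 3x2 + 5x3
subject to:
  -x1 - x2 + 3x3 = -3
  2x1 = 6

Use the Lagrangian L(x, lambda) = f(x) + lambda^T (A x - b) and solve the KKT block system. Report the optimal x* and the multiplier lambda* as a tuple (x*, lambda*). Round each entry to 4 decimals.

Form the Lagrangian:
  L(x, lambda) = (1/2) x^T Q x + c^T x + lambda^T (A x - b)
Stationarity (grad_x L = 0): Q x + c + A^T lambda = 0.
Primal feasibility: A x = b.

This gives the KKT block system:
  [ Q   A^T ] [ x     ]   [-c ]
  [ A    0  ] [ lambda ] = [ b ]

Solving the linear system:
  x*      = (3, 0.9524, 0.3175)
  lambda* = (-1.0317, -11.6111)
  f(x*)   = 26.6508

x* = (3, 0.9524, 0.3175), lambda* = (-1.0317, -11.6111)


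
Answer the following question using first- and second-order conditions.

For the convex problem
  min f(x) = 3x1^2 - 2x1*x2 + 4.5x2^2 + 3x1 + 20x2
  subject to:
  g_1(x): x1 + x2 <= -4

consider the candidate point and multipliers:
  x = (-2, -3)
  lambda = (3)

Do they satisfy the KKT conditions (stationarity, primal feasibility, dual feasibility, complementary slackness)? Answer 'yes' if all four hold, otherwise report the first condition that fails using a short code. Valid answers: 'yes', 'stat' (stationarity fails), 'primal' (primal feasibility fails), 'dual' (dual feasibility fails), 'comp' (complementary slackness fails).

Gradient of f: grad f(x) = Q x + c = (-3, -3)
Constraint values g_i(x) = a_i^T x - b_i:
  g_1((-2, -3)) = -1
Stationarity residual: grad f(x) + sum_i lambda_i a_i = (0, 0)
  -> stationarity OK
Primal feasibility (all g_i <= 0): OK
Dual feasibility (all lambda_i >= 0): OK
Complementary slackness (lambda_i * g_i(x) = 0 for all i): FAILS

Verdict: the first failing condition is complementary_slackness -> comp.

comp


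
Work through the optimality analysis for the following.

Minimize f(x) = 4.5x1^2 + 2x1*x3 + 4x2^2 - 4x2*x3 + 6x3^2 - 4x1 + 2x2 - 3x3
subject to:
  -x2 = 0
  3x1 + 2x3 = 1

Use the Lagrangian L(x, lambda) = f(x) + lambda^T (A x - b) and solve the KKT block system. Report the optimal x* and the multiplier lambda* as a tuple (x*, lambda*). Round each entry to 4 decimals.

Form the Lagrangian:
  L(x, lambda) = (1/2) x^T Q x + c^T x + lambda^T (A x - b)
Stationarity (grad_x L = 0): Q x + c + A^T lambda = 0.
Primal feasibility: A x = b.

This gives the KKT block system:
  [ Q   A^T ] [ x     ]   [-c ]
  [ A    0  ] [ lambda ] = [ b ]

Solving the linear system:
  x*      = (0.25, 0, 0.125)
  lambda* = (1.5, 0.5)
  f(x*)   = -0.9375

x* = (0.25, 0, 0.125), lambda* = (1.5, 0.5)


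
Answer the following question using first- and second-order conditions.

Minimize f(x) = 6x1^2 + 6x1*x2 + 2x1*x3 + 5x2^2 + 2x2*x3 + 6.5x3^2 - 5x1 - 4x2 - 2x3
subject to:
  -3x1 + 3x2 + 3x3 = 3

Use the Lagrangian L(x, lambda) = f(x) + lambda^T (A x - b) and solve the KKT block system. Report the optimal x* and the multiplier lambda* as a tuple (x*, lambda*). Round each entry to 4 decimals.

Form the Lagrangian:
  L(x, lambda) = (1/2) x^T Q x + c^T x + lambda^T (A x - b)
Stationarity (grad_x L = 0): Q x + c + A^T lambda = 0.
Primal feasibility: A x = b.

This gives the KKT block system:
  [ Q   A^T ] [ x     ]   [-c ]
  [ A    0  ] [ lambda ] = [ b ]

Solving the linear system:
  x*      = (-0.1215, 0.6394, 0.239)
  lambda* = (-0.7145)
  f(x*)   = -0.1424

x* = (-0.1215, 0.6394, 0.239), lambda* = (-0.7145)


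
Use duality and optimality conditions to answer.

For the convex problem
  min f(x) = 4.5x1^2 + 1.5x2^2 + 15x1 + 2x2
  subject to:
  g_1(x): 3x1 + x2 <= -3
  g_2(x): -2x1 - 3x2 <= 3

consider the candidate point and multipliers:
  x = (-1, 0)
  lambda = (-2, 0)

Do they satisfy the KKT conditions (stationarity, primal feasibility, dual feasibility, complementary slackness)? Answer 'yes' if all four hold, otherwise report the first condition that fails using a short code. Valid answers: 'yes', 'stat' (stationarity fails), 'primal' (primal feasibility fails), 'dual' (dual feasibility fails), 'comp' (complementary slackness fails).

Gradient of f: grad f(x) = Q x + c = (6, 2)
Constraint values g_i(x) = a_i^T x - b_i:
  g_1((-1, 0)) = 0
  g_2((-1, 0)) = -1
Stationarity residual: grad f(x) + sum_i lambda_i a_i = (0, 0)
  -> stationarity OK
Primal feasibility (all g_i <= 0): OK
Dual feasibility (all lambda_i >= 0): FAILS
Complementary slackness (lambda_i * g_i(x) = 0 for all i): OK

Verdict: the first failing condition is dual_feasibility -> dual.

dual


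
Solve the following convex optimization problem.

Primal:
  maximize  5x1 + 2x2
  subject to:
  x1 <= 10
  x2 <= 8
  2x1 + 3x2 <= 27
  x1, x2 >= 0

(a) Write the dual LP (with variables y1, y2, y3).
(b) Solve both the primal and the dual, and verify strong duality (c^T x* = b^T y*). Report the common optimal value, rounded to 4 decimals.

The standard primal-dual pair for 'max c^T x s.t. A x <= b, x >= 0' is:
  Dual:  min b^T y  s.t.  A^T y >= c,  y >= 0.

So the dual LP is:
  minimize  10y1 + 8y2 + 27y3
  subject to:
    y1 + 2y3 >= 5
    y2 + 3y3 >= 2
    y1, y2, y3 >= 0

Solving the primal: x* = (10, 2.3333).
  primal value c^T x* = 54.6667.
Solving the dual: y* = (3.6667, 0, 0.6667).
  dual value b^T y* = 54.6667.
Strong duality: c^T x* = b^T y*. Confirmed.

54.6667


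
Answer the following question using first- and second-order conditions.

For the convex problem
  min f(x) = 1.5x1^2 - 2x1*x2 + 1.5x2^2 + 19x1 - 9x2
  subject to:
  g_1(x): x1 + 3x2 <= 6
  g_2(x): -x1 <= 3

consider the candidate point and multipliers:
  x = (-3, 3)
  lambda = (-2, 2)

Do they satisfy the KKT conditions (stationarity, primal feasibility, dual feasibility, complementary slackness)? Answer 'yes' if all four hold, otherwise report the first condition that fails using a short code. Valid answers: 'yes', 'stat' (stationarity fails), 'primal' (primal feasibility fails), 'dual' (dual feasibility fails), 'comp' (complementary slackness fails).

Gradient of f: grad f(x) = Q x + c = (4, 6)
Constraint values g_i(x) = a_i^T x - b_i:
  g_1((-3, 3)) = 0
  g_2((-3, 3)) = 0
Stationarity residual: grad f(x) + sum_i lambda_i a_i = (0, 0)
  -> stationarity OK
Primal feasibility (all g_i <= 0): OK
Dual feasibility (all lambda_i >= 0): FAILS
Complementary slackness (lambda_i * g_i(x) = 0 for all i): OK

Verdict: the first failing condition is dual_feasibility -> dual.

dual


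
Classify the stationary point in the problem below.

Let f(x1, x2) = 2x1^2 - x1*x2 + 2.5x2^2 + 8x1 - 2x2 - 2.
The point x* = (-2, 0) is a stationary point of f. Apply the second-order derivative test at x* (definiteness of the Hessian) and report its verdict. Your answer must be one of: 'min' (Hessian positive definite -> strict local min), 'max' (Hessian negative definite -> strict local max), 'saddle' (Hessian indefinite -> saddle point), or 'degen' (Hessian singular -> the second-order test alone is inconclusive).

Compute the Hessian H = grad^2 f:
  H = [[4, -1], [-1, 5]]
Verify stationarity: grad f(x*) = H x* + g = (0, 0).
Eigenvalues of H: 3.382, 5.618.
Both eigenvalues > 0, so H is positive definite -> x* is a strict local min.

min


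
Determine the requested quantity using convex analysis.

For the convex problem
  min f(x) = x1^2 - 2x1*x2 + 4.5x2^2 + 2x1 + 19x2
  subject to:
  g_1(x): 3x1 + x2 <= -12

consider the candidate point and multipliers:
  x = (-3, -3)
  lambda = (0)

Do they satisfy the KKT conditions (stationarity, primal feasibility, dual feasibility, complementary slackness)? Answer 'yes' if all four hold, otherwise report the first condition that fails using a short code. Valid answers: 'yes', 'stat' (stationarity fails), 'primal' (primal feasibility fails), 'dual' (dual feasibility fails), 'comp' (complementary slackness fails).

Gradient of f: grad f(x) = Q x + c = (2, -2)
Constraint values g_i(x) = a_i^T x - b_i:
  g_1((-3, -3)) = 0
Stationarity residual: grad f(x) + sum_i lambda_i a_i = (2, -2)
  -> stationarity FAILS
Primal feasibility (all g_i <= 0): OK
Dual feasibility (all lambda_i >= 0): OK
Complementary slackness (lambda_i * g_i(x) = 0 for all i): OK

Verdict: the first failing condition is stationarity -> stat.

stat


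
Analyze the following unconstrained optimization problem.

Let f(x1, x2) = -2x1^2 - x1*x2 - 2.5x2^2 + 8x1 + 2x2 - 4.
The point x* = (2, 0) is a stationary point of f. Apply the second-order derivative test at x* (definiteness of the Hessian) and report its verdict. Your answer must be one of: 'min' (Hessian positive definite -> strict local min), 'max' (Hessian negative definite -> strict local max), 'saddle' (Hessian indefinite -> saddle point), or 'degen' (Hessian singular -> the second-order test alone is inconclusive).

Compute the Hessian H = grad^2 f:
  H = [[-4, -1], [-1, -5]]
Verify stationarity: grad f(x*) = H x* + g = (0, 0).
Eigenvalues of H: -5.618, -3.382.
Both eigenvalues < 0, so H is negative definite -> x* is a strict local max.

max


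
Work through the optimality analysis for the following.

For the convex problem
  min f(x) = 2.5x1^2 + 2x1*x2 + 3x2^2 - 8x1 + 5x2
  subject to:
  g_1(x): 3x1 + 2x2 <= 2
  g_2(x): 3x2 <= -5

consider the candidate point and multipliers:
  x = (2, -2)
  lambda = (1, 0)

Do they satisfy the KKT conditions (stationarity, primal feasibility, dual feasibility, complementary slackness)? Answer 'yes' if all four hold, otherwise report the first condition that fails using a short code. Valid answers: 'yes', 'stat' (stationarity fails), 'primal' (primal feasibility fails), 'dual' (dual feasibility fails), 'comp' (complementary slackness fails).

Gradient of f: grad f(x) = Q x + c = (-2, -3)
Constraint values g_i(x) = a_i^T x - b_i:
  g_1((2, -2)) = 0
  g_2((2, -2)) = -1
Stationarity residual: grad f(x) + sum_i lambda_i a_i = (1, -1)
  -> stationarity FAILS
Primal feasibility (all g_i <= 0): OK
Dual feasibility (all lambda_i >= 0): OK
Complementary slackness (lambda_i * g_i(x) = 0 for all i): OK

Verdict: the first failing condition is stationarity -> stat.

stat


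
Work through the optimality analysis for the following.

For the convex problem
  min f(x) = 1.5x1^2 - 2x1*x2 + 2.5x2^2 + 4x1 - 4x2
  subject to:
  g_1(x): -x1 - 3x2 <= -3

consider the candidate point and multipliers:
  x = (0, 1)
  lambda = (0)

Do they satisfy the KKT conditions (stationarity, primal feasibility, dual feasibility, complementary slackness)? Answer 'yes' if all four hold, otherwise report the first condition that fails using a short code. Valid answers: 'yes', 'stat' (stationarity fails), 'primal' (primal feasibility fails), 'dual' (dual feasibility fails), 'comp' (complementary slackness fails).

Gradient of f: grad f(x) = Q x + c = (2, 1)
Constraint values g_i(x) = a_i^T x - b_i:
  g_1((0, 1)) = 0
Stationarity residual: grad f(x) + sum_i lambda_i a_i = (2, 1)
  -> stationarity FAILS
Primal feasibility (all g_i <= 0): OK
Dual feasibility (all lambda_i >= 0): OK
Complementary slackness (lambda_i * g_i(x) = 0 for all i): OK

Verdict: the first failing condition is stationarity -> stat.

stat


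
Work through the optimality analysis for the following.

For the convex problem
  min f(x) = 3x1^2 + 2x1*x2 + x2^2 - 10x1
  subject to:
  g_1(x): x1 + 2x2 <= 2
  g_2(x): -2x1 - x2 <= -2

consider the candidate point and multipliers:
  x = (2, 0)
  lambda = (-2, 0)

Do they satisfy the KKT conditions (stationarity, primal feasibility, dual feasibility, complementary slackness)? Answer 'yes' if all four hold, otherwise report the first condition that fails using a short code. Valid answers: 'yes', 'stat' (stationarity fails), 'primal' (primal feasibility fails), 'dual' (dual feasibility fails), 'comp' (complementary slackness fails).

Gradient of f: grad f(x) = Q x + c = (2, 4)
Constraint values g_i(x) = a_i^T x - b_i:
  g_1((2, 0)) = 0
  g_2((2, 0)) = -2
Stationarity residual: grad f(x) + sum_i lambda_i a_i = (0, 0)
  -> stationarity OK
Primal feasibility (all g_i <= 0): OK
Dual feasibility (all lambda_i >= 0): FAILS
Complementary slackness (lambda_i * g_i(x) = 0 for all i): OK

Verdict: the first failing condition is dual_feasibility -> dual.

dual


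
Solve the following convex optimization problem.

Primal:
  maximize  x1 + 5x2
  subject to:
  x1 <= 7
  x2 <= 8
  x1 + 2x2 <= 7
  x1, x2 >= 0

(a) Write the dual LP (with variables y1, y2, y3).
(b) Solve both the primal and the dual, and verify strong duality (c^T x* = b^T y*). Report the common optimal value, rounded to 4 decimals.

The standard primal-dual pair for 'max c^T x s.t. A x <= b, x >= 0' is:
  Dual:  min b^T y  s.t.  A^T y >= c,  y >= 0.

So the dual LP is:
  minimize  7y1 + 8y2 + 7y3
  subject to:
    y1 + y3 >= 1
    y2 + 2y3 >= 5
    y1, y2, y3 >= 0

Solving the primal: x* = (0, 3.5).
  primal value c^T x* = 17.5.
Solving the dual: y* = (0, 0, 2.5).
  dual value b^T y* = 17.5.
Strong duality: c^T x* = b^T y*. Confirmed.

17.5


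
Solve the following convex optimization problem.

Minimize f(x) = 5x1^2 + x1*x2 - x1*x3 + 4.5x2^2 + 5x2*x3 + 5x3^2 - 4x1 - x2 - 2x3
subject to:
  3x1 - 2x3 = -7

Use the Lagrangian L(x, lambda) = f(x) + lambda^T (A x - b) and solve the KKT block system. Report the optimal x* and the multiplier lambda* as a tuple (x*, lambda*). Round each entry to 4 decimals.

Form the Lagrangian:
  L(x, lambda) = (1/2) x^T Q x + c^T x + lambda^T (A x - b)
Stationarity (grad_x L = 0): Q x + c + A^T lambda = 0.
Primal feasibility: A x = b.

This gives the KKT block system:
  [ Q   A^T ] [ x     ]   [-c ]
  [ A    0  ] [ lambda ] = [ b ]

Solving the linear system:
  x*      = (-1.2303, -0.6714, 1.6546)
  lambda* = (6.2096)
  f(x*)   = 22.8752

x* = (-1.2303, -0.6714, 1.6546), lambda* = (6.2096)


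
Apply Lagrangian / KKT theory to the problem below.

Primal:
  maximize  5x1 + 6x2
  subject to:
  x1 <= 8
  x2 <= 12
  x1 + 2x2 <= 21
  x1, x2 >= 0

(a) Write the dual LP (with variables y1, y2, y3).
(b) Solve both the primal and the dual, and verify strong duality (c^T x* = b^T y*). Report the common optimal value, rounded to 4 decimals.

The standard primal-dual pair for 'max c^T x s.t. A x <= b, x >= 0' is:
  Dual:  min b^T y  s.t.  A^T y >= c,  y >= 0.

So the dual LP is:
  minimize  8y1 + 12y2 + 21y3
  subject to:
    y1 + y3 >= 5
    y2 + 2y3 >= 6
    y1, y2, y3 >= 0

Solving the primal: x* = (8, 6.5).
  primal value c^T x* = 79.
Solving the dual: y* = (2, 0, 3).
  dual value b^T y* = 79.
Strong duality: c^T x* = b^T y*. Confirmed.

79


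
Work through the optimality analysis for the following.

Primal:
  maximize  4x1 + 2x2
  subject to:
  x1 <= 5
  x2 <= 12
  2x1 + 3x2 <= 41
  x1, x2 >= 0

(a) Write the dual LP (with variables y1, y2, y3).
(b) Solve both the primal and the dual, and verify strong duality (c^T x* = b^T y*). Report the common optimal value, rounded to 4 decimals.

The standard primal-dual pair for 'max c^T x s.t. A x <= b, x >= 0' is:
  Dual:  min b^T y  s.t.  A^T y >= c,  y >= 0.

So the dual LP is:
  minimize  5y1 + 12y2 + 41y3
  subject to:
    y1 + 2y3 >= 4
    y2 + 3y3 >= 2
    y1, y2, y3 >= 0

Solving the primal: x* = (5, 10.3333).
  primal value c^T x* = 40.6667.
Solving the dual: y* = (2.6667, 0, 0.6667).
  dual value b^T y* = 40.6667.
Strong duality: c^T x* = b^T y*. Confirmed.

40.6667
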